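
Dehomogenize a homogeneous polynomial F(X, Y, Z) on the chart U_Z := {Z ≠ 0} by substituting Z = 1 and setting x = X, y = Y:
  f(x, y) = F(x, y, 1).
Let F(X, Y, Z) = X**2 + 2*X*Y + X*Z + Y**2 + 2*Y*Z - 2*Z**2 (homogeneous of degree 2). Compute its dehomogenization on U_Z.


f(x, y) = x**2 + 2*x*y + x + y**2 + 2*y - 2

On U_Z we set Z = 1. Each monomial c·X^i·Y^j·Z^k in F becomes c·x^i·y^j·1^k = c·x^i·y^j.
Substituting Z = 1: F(X, Y, 1) = x**2 + 2*x*y + x + y**2 + 2*y - 2.
Note: deg(f) ≤ deg(F) = 2; strict inequality happens when F is divisible by Z (lost terms).


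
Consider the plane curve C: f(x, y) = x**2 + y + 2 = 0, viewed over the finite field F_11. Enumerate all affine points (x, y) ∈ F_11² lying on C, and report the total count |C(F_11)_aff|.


Affine F_11-points: {(0, 9), (1, 8), (2, 5), (3, 0), (4, 4), (5, 6), (6, 6), (7, 4), (8, 0), (9, 5), (10, 8)}; count = 11.

For each of the 121 pairs (x, y) ∈ F_11², evaluate f(x, y) mod 11. Record the zeros.
  x = 0: [0↦2, 1↦3, 2↦4, 3↦5, 4↦6, 5↦7, 6↦8, 7↦9, 8↦10, 9↦0, 10↦1]  zeros at y ∈ {9}
  x = 1: [0↦3, 1↦4, 2↦5, 3↦6, 4↦7, 5↦8, 6↦9, 7↦10, 8↦0, 9↦1, 10↦2]  zeros at y ∈ {8}
  x = 2: [0↦6, 1↦7, 2↦8, 3↦9, 4↦10, 5↦0, 6↦1, 7↦2, 8↦3, 9↦4, 10↦5]  zeros at y ∈ {5}
  x = 3: [0↦0, 1↦1, 2↦2, 3↦3, 4↦4, 5↦5, 6↦6, 7↦7, 8↦8, 9↦9, 10↦10]  zeros at y ∈ {0}
  x = 4: [0↦7, 1↦8, 2↦9, 3↦10, 4↦0, 5↦1, 6↦2, 7↦3, 8↦4, 9↦5, 10↦6]  zeros at y ∈ {4}
  x = 5: [0↦5, 1↦6, 2↦7, 3↦8, 4↦9, 5↦10, 6↦0, 7↦1, 8↦2, 9↦3, 10↦4]  zeros at y ∈ {6}
  x = 6: [0↦5, 1↦6, 2↦7, 3↦8, 4↦9, 5↦10, 6↦0, 7↦1, 8↦2, 9↦3, 10↦4]  zeros at y ∈ {6}
  x = 7: [0↦7, 1↦8, 2↦9, 3↦10, 4↦0, 5↦1, 6↦2, 7↦3, 8↦4, 9↦5, 10↦6]  zeros at y ∈ {4}
  x = 8: [0↦0, 1↦1, 2↦2, 3↦3, 4↦4, 5↦5, 6↦6, 7↦7, 8↦8, 9↦9, 10↦10]  zeros at y ∈ {0}
  x = 9: [0↦6, 1↦7, 2↦8, 3↦9, 4↦10, 5↦0, 6↦1, 7↦2, 8↦3, 9↦4, 10↦5]  zeros at y ∈ {5}
  x = 10: [0↦3, 1↦4, 2↦5, 3↦6, 4↦7, 5↦8, 6↦9, 7↦10, 8↦0, 9↦1, 10↦2]  zeros at y ∈ {8}
Collecting zeros: affine points = {(0, 9), (1, 8), (2, 5), (3, 0), (4, 4), (5, 6), (6, 6), (7, 4), (8, 0), (9, 5), (10, 8)}.
Total count |C(F_11)_aff| = 11.


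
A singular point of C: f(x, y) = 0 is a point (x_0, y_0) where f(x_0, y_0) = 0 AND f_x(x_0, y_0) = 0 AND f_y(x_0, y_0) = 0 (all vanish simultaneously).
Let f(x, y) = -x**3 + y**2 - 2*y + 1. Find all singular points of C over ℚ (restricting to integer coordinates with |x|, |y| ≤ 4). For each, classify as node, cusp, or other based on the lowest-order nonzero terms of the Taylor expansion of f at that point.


Singular points: {(0, 1)}; classification: cusp.

Compute partial derivatives:
  f_x = -3*x**2.
  f_y = 2*y - 2.
Scan x_0 ∈ {−4, ..., 4}. For each x_0, f_y(x_0, y) is a polynomial in y; find its integer roots y ∈ {−4, ..., 4}, then test f_x and f at those candidates.
  x = -4: f_y(-4, y) = 2*y - 2; vanishes at y ∈ {1}. (-4, 1): f_x = -48 ≠ 0.
  x = -3: f_y(-3, y) = 2*y - 2; vanishes at y ∈ {1}. (-3, 1): f_x = -27 ≠ 0.
  x = -2: f_y(-2, y) = 2*y - 2; vanishes at y ∈ {1}. (-2, 1): f_x = -12 ≠ 0.
  x = -1: f_y(-1, y) = 2*y - 2; vanishes at y ∈ {1}. (-1, 1): f_x = -3 ≠ 0.
  x = 0: f_y(0, y) = 2*y - 2; vanishes at y ∈ {1}. (0, 1): f_x = 0, f = 0 — SINGULAR.
  x = 1: f_y(1, y) = 2*y - 2; vanishes at y ∈ {1}. (1, 1): f_x = -3 ≠ 0.
  x = 2: f_y(2, y) = 2*y - 2; vanishes at y ∈ {1}. (2, 1): f_x = -12 ≠ 0.
  x = 3: f_y(3, y) = 2*y - 2; vanishes at y ∈ {1}. (3, 1): f_x = -27 ≠ 0.
  x = 4: f_y(4, y) = 2*y - 2; vanishes at y ∈ {1}. (4, 1): f_x = -48 ≠ 0.
Only singular point on the grid: (0, 1).
Classify: substitute x = 0 + u, y = 1 + v and expand: f = -u**3 + v**2.
No constant or linear terms (consistent with a singular point). Quadratic part: v**2. Cubic part: -u**3.
The quadratic part v**2 is a perfect square, so there is a single (double) tangent line v = 0, i.e. y = 1. Restricting the cubic part to that line (v = 0) leaves -u**3 ≠ 0, so f is not divisible by v and the branch is v² ≈ u**3 to lowest order — this is a cusp.
Classification: cusp.


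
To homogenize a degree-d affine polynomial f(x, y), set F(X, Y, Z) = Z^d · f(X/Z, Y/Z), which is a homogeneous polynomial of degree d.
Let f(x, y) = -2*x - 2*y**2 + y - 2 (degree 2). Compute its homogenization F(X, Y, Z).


F(X, Y, Z) = -2*X*Z - 2*Y**2 + Y*Z - 2*Z**2

deg(f) = 2.
Substitute x = X/Z, y = Y/Z into f, then multiply by Z^2.
  monomial -2·x^1·y^0 ↦ -2·X^1·Y^0·Z^1.
  monomial -2·x^0·y^2 ↦ -2·X^0·Y^2·Z^0.
  monomial 1·x^0·y^1 ↦ 1·X^0·Y^1·Z^1.
  monomial -2·x^0·y^0 ↦ -2·X^0·Y^0·Z^2.
Collecting: F(X, Y, Z) = -2*X*Z - 2*Y**2 + Y*Z - 2*Z**2.


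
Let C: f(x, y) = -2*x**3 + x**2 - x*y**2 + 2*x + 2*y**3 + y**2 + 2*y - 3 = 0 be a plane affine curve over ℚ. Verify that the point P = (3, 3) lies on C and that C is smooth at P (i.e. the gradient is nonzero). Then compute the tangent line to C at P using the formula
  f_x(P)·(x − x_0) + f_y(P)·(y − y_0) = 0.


Tangent line at P: -55*x + 44*y + 33 = 0.

Step 1: f(3, 3) = 0, so P lies on C.
Step 2: partial derivatives
  f_x(x, y) = -6*x**2 + 2*x - y**2 + 2, f_y(x, y) = -2*x*y + 6*y**2 + 2*y + 2.
  f_x(P) = -55, f_y(P) = 44 (gradient nonzero, so P is smooth).
Step 3: tangent line at P: -55·(x − 3) + 44·(y − 3) = 0.
Expanding: -55*x + 44*y + 33 = 0.


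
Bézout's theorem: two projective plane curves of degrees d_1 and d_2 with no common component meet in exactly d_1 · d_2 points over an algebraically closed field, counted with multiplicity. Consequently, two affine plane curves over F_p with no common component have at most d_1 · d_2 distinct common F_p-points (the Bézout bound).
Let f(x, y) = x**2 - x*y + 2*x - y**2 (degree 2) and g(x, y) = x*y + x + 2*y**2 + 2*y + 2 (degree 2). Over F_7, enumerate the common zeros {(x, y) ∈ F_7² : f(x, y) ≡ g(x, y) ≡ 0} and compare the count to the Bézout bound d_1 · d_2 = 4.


Common zeros: {(5, 0), (6, 5)}; count = 2; Bézout bound = 4.

deg(f) = 2, deg(g) = 2, so Bézout bound = 4.
Scan x ∈ F_7. For each x, list the y ∈ F_7 with f(x, y) ≡ 0 and those with g(x, y) ≡ 0 (mod 7); the common zeros in that column are the intersection.
  x = 0: f ≡ 0 at y ∈ {0}; g ≡ 0 at y ∈ {2, 4}; common: ∅.
  x = 1: f ≡ 0 at y ∈ ∅; g ≡ 0 at y ∈ ∅; common: ∅.
  x = 2: f ≡ 0 at y ∈ {2, 3}; g ≡ 0 at y ∈ ∅; common: ∅.
  x = 3: f ≡ 0 at y ∈ ∅; g ≡ 0 at y ∈ ∅; common: ∅.
  x = 4: f ≡ 0 at y ∈ {5}; g ≡ 0 at y ∈ {1, 3}; common: ∅.
  x = 5: f ≡ 0 at y ∈ {0, 2}; g ≡ 0 at y ∈ {0}; common: {0}.
  x = 6: f ≡ 0 at y ∈ {3, 5}; g ≡ 0 at y ∈ {5}; common: {5}.
Collecting: common zeros = {(5, 0), (6, 5)}, so the count is 2.
Comparison with the Bézout bound: 2 ≤ 4 = deg(f)·deg(g), as expected for curves with no common component (the affine F_7-count falls short of the bound because intersections may lie at infinity, over extension fields, or carry multiplicity).


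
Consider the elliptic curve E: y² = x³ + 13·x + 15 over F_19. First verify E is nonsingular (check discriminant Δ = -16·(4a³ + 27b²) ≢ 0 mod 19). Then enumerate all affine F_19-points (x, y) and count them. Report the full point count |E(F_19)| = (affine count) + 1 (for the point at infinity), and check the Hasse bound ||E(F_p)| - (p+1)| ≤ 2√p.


Affine points = {(2, 7), (2, 12), (3, 9), (3, 10), (4, 6), (4, 13), (6, 9), (6, 10), (8, 2), (8, 17), (9, 5), (9, 14), (10, 9), (10, 10), (11, 8), (11, 11), (13, 5), (13, 14), (16, 5), (16, 14), (17, 0), (18, 1), (18, 18)}; affine count = 23; |E(F_19)| = 24.

Discriminant check: Δ ∝ 4a³ + 27b² = 4·13³ + 27·15² = 4·2197 + 27·225 ≡ 5 (mod 19). Nonzero ⇒ E is nonsingular.
For each x ∈ F_19, compute rhs = x³ + 13·x + 15 mod 19, then count y ∈ F_19 with y² ≡ rhs.
  x = 0: rhs = 15, matching y values: none (0 points).
  x = 1: rhs = 10, matching y values: none (0 points).
  x = 2: rhs = 11, matching y values: 7, 12 (2 points).
  x = 3: rhs = 5, matching y values: 9, 10 (2 points).
  x = 4: rhs = 17, matching y values: 6, 13 (2 points).
  x = 5: rhs = 15, matching y values: none (0 points).
  x = 6: rhs = 5, matching y values: 9, 10 (2 points).
  x = 7: rhs = 12, matching y values: none (0 points).
  x = 8: rhs = 4, matching y values: 2, 17 (2 points).
  x = 9: rhs = 6, matching y values: 5, 14 (2 points).
  x = 10: rhs = 5, matching y values: 9, 10 (2 points).
  x = 11: rhs = 7, matching y values: 8, 11 (2 points).
  x = 12: rhs = 18, matching y values: none (0 points).
  x = 13: rhs = 6, matching y values: 5, 14 (2 points).
  x = 14: rhs = 15, matching y values: none (0 points).
  x = 15: rhs = 13, matching y values: none (0 points).
  x = 16: rhs = 6, matching y values: 5, 14 (2 points).
  x = 17: rhs = 0, matching y values: 0 (1 points).
  x = 18: rhs = 1, matching y values: 1, 18 (2 points).
Total affine count: 23.
Full point count |E(F_19)| = 23 + 1 = 24.
Hasse bound: |24 − (19+1)| = |4| = 4 ≤ 2√19 ≈ 8.7178 ✓.


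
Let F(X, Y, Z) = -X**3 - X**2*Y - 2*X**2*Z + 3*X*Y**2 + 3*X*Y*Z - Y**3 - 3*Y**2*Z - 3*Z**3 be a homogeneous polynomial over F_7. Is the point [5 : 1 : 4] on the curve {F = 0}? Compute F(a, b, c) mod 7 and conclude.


F(5,1,4) ≡ 3 (mod 7); P is NOT on the curve.

Evaluate F(5, 1, 4) term-by-term (mod 7).
  -X**3 ↦ -1·125·1·1 = -125
  -X**2*Y ↦ -1·25·1·1 = -25
  -2*X**2*Z ↦ -2·25·1·4 = -200
  3*X*Y**2 ↦ 3·5·1·1 = 15
  3*X*Y*Z ↦ 3·5·1·4 = 60
  -Y**3 ↦ -1·1·1·1 = -1
  -3*Y**2*Z ↦ -3·1·1·4 = -12
  -3*Z**3 ↦ -3·1·1·64 = -192
Sum: F(5, 1, 4) = (-125) + (-25) + (-200) + (15) + (60) + (-1) + (-12) + (-192) = -480.
Reducing mod 7: -480 ≡ 3 (mod 7).
Since F(a, b, c) ≡ 3 ≠ 0 (mod 7), P does NOT lie on the curve.


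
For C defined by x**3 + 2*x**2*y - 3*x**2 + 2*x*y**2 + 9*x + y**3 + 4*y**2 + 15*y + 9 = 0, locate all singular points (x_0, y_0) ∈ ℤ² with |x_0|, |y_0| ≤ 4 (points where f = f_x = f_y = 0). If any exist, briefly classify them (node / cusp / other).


Singular points: {(3, -3)}; classification: cusp.

Compute partial derivatives:
  f_x = 3*x**2 + 4*x*y - 6*x + 2*y**2 + 9.
  f_y = 2*x**2 + 4*x*y + 3*y**2 + 8*y + 15.
Scan x_0 ∈ {−4, ..., 4}. For each x_0, f_y(x_0, y) is a polynomial in y; find its integer roots y ∈ {−4, ..., 4}, then test f_x and f at those candidates.
  x = -4: f_y(-4, y) = 3*y**2 - 8*y + 47; no integer root y with |y| ≤ 4.
  x = -3: f_y(-3, y) = 3*y**2 - 4*y + 33; no integer root y with |y| ≤ 4.
  x = -2: f_y(-2, y) = 3*y**2 + 23; no integer root y with |y| ≤ 4.
  x = -1: f_y(-1, y) = 3*y**2 + 4*y + 17; no integer root y with |y| ≤ 4.
  x = 0: f_y(0, y) = 3*y**2 + 8*y + 15; no integer root y with |y| ≤ 4.
  x = 1: f_y(1, y) = 3*y**2 + 12*y + 17; no integer root y with |y| ≤ 4.
  x = 2: f_y(2, y) = 3*y**2 + 16*y + 23; no integer root y with |y| ≤ 4.
  x = 3: f_y(3, y) = 3*y**2 + 20*y + 33; vanishes at y ∈ {-3}. (3, -3): f_x = 0, f = 0 — SINGULAR.
  x = 4: f_y(4, y) = 3*y**2 + 24*y + 47; no integer root y with |y| ≤ 4.
Only singular point on the grid: (3, -3).
Classify: substitute x = 3 + u, y = -3 + v and expand: f = u**3 + 2*u**2*v + 2*u*v**2 + v**3 + v**2.
No constant or linear terms (consistent with a singular point). Quadratic part: v**2. Cubic part: u**3 + 2*u**2*v + 2*u*v**2 + v**3.
The quadratic part v**2 is a perfect square, so there is a single (double) tangent line v = 0, i.e. y = -3. Restricting the cubic part to that line (v = 0) leaves u**3 ≠ 0, so f is not divisible by v and the branch is v² ≈ -u**3 to lowest order — this is a cusp.
Classification: cusp.


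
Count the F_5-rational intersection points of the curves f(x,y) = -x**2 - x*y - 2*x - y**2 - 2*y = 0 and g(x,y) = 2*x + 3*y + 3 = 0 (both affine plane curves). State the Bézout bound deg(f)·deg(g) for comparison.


Common zeros: ∅; count = 0; Bézout bound = 2.

deg(f) = 2, deg(g) = 1, so Bézout bound = 2.
Scan x ∈ F_5. For each x, list the y ∈ F_5 with f(x, y) ≡ 0 and those with g(x, y) ≡ 0 (mod 5); the common zeros in that column are the intersection.
  x = 0: f ≡ 0 at y ∈ {0, 3}; g ≡ 0 at y ∈ {4}; common: ∅.
  x = 1: f ≡ 0 at y ∈ ∅; g ≡ 0 at y ∈ {0}; common: ∅.
  x = 2: f ≡ 0 at y ∈ {2, 4}; g ≡ 0 at y ∈ {1}; common: ∅.
  x = 3: f ≡ 0 at y ∈ {0}; g ≡ 0 at y ∈ {2}; common: ∅.
  x = 4: f ≡ 0 at y ∈ {2}; g ≡ 0 at y ∈ {3}; common: ∅.
Collecting: common zeros = ∅, so the count is 0.
Comparison with the Bézout bound: 0 ≤ 2 = deg(f)·deg(g), as expected for curves with no common component (the affine F_5-count falls short of the bound because intersections may lie at infinity, over extension fields, or carry multiplicity).


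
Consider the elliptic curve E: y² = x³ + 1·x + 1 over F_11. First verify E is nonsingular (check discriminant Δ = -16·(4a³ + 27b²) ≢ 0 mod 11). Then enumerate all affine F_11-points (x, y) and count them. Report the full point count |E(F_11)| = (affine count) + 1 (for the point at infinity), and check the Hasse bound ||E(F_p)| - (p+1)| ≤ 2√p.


Affine points = {(0, 1), (0, 10), (1, 5), (1, 6), (2, 0), (3, 3), (3, 8), (4, 5), (4, 6), (6, 5), (6, 6), (8, 2), (8, 9)}; affine count = 13; |E(F_11)| = 14.

Discriminant check: Δ ∝ 4a³ + 27b² = 4·1³ + 27·1² = 4·1 + 27·1 ≡ 9 (mod 11). Nonzero ⇒ E is nonsingular.
For each x ∈ F_11, compute rhs = x³ + 1·x + 1 mod 11, then count y ∈ F_11 with y² ≡ rhs.
  x = 0: rhs = 1, matching y values: 1, 10 (2 points).
  x = 1: rhs = 3, matching y values: 5, 6 (2 points).
  x = 2: rhs = 0, matching y values: 0 (1 points).
  x = 3: rhs = 9, matching y values: 3, 8 (2 points).
  x = 4: rhs = 3, matching y values: 5, 6 (2 points).
  x = 5: rhs = 10, matching y values: none (0 points).
  x = 6: rhs = 3, matching y values: 5, 6 (2 points).
  x = 7: rhs = 10, matching y values: none (0 points).
  x = 8: rhs = 4, matching y values: 2, 9 (2 points).
  x = 9: rhs = 2, matching y values: none (0 points).
  x = 10: rhs = 10, matching y values: none (0 points).
Total affine count: 13.
Full point count |E(F_11)| = 13 + 1 = 14.
Hasse bound: |14 − (11+1)| = |2| = 2 ≤ 2√11 ≈ 6.6332 ✓.


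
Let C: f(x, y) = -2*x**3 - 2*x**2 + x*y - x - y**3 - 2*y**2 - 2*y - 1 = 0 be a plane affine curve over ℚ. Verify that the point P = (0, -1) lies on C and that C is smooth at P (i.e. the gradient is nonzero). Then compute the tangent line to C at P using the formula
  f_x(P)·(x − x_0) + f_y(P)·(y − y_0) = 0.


Tangent line at P: -2*x - y - 1 = 0.

Step 1: f(0, -1) = 0, so P lies on C.
Step 2: partial derivatives
  f_x(x, y) = -6*x**2 - 4*x + y - 1, f_y(x, y) = x - 3*y**2 - 4*y - 2.
  f_x(P) = -2, f_y(P) = -1 (gradient nonzero, so P is smooth).
Step 3: tangent line at P: -2·(x − 0) + -1·(y − -1) = 0.
Expanding: -2*x - y - 1 = 0.


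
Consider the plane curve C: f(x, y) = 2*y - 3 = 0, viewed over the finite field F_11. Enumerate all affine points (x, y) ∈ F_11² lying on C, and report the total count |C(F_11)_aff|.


Affine F_11-points: {(0, 7), (1, 7), (2, 7), (3, 7), (4, 7), (5, 7), (6, 7), (7, 7), (8, 7), (9, 7), (10, 7)}; count = 11.

For each of the 121 pairs (x, y) ∈ F_11², evaluate f(x, y) mod 11. Record the zeros.
  x = 0: [0↦8, 1↦10, 2↦1, 3↦3, 4↦5, 5↦7, 6↦9, 7↦0, 8↦2, 9↦4, 10↦6]  zeros at y ∈ {7}
  x = 1: [0↦8, 1↦10, 2↦1, 3↦3, 4↦5, 5↦7, 6↦9, 7↦0, 8↦2, 9↦4, 10↦6]  zeros at y ∈ {7}
  x = 2: [0↦8, 1↦10, 2↦1, 3↦3, 4↦5, 5↦7, 6↦9, 7↦0, 8↦2, 9↦4, 10↦6]  zeros at y ∈ {7}
  x = 3: [0↦8, 1↦10, 2↦1, 3↦3, 4↦5, 5↦7, 6↦9, 7↦0, 8↦2, 9↦4, 10↦6]  zeros at y ∈ {7}
  x = 4: [0↦8, 1↦10, 2↦1, 3↦3, 4↦5, 5↦7, 6↦9, 7↦0, 8↦2, 9↦4, 10↦6]  zeros at y ∈ {7}
  x = 5: [0↦8, 1↦10, 2↦1, 3↦3, 4↦5, 5↦7, 6↦9, 7↦0, 8↦2, 9↦4, 10↦6]  zeros at y ∈ {7}
  x = 6: [0↦8, 1↦10, 2↦1, 3↦3, 4↦5, 5↦7, 6↦9, 7↦0, 8↦2, 9↦4, 10↦6]  zeros at y ∈ {7}
  x = 7: [0↦8, 1↦10, 2↦1, 3↦3, 4↦5, 5↦7, 6↦9, 7↦0, 8↦2, 9↦4, 10↦6]  zeros at y ∈ {7}
  x = 8: [0↦8, 1↦10, 2↦1, 3↦3, 4↦5, 5↦7, 6↦9, 7↦0, 8↦2, 9↦4, 10↦6]  zeros at y ∈ {7}
  x = 9: [0↦8, 1↦10, 2↦1, 3↦3, 4↦5, 5↦7, 6↦9, 7↦0, 8↦2, 9↦4, 10↦6]  zeros at y ∈ {7}
  x = 10: [0↦8, 1↦10, 2↦1, 3↦3, 4↦5, 5↦7, 6↦9, 7↦0, 8↦2, 9↦4, 10↦6]  zeros at y ∈ {7}
Collecting zeros: affine points = {(0, 7), (1, 7), (2, 7), (3, 7), (4, 7), (5, 7), (6, 7), (7, 7), (8, 7), (9, 7), (10, 7)}.
Total count |C(F_11)_aff| = 11.


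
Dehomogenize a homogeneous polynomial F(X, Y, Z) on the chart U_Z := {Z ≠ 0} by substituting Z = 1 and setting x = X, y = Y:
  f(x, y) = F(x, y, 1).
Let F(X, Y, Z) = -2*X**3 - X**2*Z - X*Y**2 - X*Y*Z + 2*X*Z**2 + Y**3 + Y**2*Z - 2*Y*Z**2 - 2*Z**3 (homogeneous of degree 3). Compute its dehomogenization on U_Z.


f(x, y) = -2*x**3 - x**2 - x*y**2 - x*y + 2*x + y**3 + y**2 - 2*y - 2

On U_Z we set Z = 1. Each monomial c·X^i·Y^j·Z^k in F becomes c·x^i·y^j·1^k = c·x^i·y^j.
Substituting Z = 1: F(X, Y, 1) = -2*x**3 - x**2 - x*y**2 - x*y + 2*x + y**3 + y**2 - 2*y - 2.
Note: deg(f) ≤ deg(F) = 3; strict inequality happens when F is divisible by Z (lost terms).


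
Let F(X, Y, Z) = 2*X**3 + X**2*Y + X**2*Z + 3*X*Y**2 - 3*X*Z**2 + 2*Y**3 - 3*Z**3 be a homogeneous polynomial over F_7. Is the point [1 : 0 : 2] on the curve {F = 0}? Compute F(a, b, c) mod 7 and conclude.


F(1,0,2) ≡ 3 (mod 7); P is NOT on the curve.

Evaluate F(1, 0, 2) term-by-term (mod 7).
  2*X**3 ↦ 2·1·1·1 = 2
  X**2*Y ↦ 1·1·0·1 = 0
  X**2*Z ↦ 1·1·1·2 = 2
  3*X*Y**2 ↦ 3·1·0·1 = 0
  -3*X*Z**2 ↦ -3·1·1·4 = -12
  2*Y**3 ↦ 2·1·0·1 = 0
  -3*Z**3 ↦ -3·1·1·8 = -24
Sum: F(1, 0, 2) = (2) + (0) + (2) + (0) + (-12) + (0) + (-24) = -32.
Reducing mod 7: -32 ≡ 3 (mod 7).
Since F(a, b, c) ≡ 3 ≠ 0 (mod 7), P does NOT lie on the curve.


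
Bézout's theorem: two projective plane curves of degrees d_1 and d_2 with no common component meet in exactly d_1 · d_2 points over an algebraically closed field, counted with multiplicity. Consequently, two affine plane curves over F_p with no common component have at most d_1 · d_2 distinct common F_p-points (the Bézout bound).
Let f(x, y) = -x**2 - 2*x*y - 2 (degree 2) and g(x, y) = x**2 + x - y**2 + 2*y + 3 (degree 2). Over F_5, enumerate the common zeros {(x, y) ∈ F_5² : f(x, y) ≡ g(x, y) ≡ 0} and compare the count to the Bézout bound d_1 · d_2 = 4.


Common zeros: {(2, 1), (4, 4)}; count = 2; Bézout bound = 4.

deg(f) = 2, deg(g) = 2, so Bézout bound = 4.
Scan x ∈ F_5. For each x, list the y ∈ F_5 with f(x, y) ≡ 0 and those with g(x, y) ≡ 0 (mod 5); the common zeros in that column are the intersection.
  x = 0: f ≡ 0 at y ∈ ∅; g ≡ 0 at y ∈ {3, 4}; common: ∅.
  x = 1: f ≡ 0 at y ∈ {1}; g ≡ 0 at y ∈ {0, 2}; common: ∅.
  x = 2: f ≡ 0 at y ∈ {1}; g ≡ 0 at y ∈ {1}; common: {1}.
  x = 3: f ≡ 0 at y ∈ {4}; g ≡ 0 at y ∈ {0, 2}; common: ∅.
  x = 4: f ≡ 0 at y ∈ {4}; g ≡ 0 at y ∈ {3, 4}; common: {4}.
Collecting: common zeros = {(2, 1), (4, 4)}, so the count is 2.
Comparison with the Bézout bound: 2 ≤ 4 = deg(f)·deg(g), as expected for curves with no common component (the affine F_5-count falls short of the bound because intersections may lie at infinity, over extension fields, or carry multiplicity).


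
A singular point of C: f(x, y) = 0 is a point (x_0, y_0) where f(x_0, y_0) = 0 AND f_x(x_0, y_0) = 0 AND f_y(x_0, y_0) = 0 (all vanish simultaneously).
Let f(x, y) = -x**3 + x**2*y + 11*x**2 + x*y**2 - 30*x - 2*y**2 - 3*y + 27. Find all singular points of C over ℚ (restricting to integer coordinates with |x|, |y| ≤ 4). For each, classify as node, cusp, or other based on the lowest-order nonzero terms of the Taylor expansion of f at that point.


Singular points: {(3, -3)}; classification: node.

Compute partial derivatives:
  f_x = -3*x**2 + 2*x*y + 22*x + y**2 - 30.
  f_y = x**2 + 2*x*y - 4*y - 3.
Scan x_0 ∈ {−4, ..., 4}. For each x_0, f_y(x_0, y) is a polynomial in y; find its integer roots y ∈ {−4, ..., 4}, then test f_x and f at those candidates.
  x = -4: f_y(-4, y) = 13 - 12*y; no integer root y with |y| ≤ 4.
  x = -3: f_y(-3, y) = 6 - 10*y; no integer root y with |y| ≤ 4.
  x = -2: f_y(-2, y) = 1 - 8*y; no integer root y with |y| ≤ 4.
  x = -1: f_y(-1, y) = -6*y - 2; no integer root y with |y| ≤ 4.
  x = 0: f_y(0, y) = -4*y - 3; no integer root y with |y| ≤ 4.
  x = 1: f_y(1, y) = -2*y - 2; vanishes at y ∈ {-1}. (1, -1): f_x = -12 ≠ 0.
  x = 2: f_y(2, y) = 1; no integer root y with |y| ≤ 4.
  x = 3: f_y(3, y) = 2*y + 6; vanishes at y ∈ {-3}. (3, -3): f_x = 0, f = 0 — SINGULAR.
  x = 4: f_y(4, y) = 4*y + 13; no integer root y with |y| ≤ 4.
Only singular point on the grid: (3, -3).
Classify: substitute x = 3 + u, y = -3 + v and expand: f = -u**3 + u**2*v - u**2 + u*v**2 + v**2.
No constant or linear terms (consistent with a singular point). Quadratic part: -u**2 + v**2. Cubic part: -u**3 + u**2*v + u*v**2.
The quadratic part v**2 - u**2 = (v − u)(v + u) splits into two distinct linear factors, so there are two distinct tangent lines y − -3 = ±(x − 3) — this is a node (ordinary double point).
Classification: node.


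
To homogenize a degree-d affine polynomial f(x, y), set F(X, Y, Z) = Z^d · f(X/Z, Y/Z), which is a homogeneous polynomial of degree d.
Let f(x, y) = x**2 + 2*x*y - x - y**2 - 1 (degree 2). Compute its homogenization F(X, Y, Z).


F(X, Y, Z) = X**2 + 2*X*Y - X*Z - Y**2 - Z**2

deg(f) = 2.
Substitute x = X/Z, y = Y/Z into f, then multiply by Z^2.
  monomial 1·x^2·y^0 ↦ 1·X^2·Y^0·Z^0.
  monomial 2·x^1·y^1 ↦ 2·X^1·Y^1·Z^0.
  monomial -1·x^1·y^0 ↦ -1·X^1·Y^0·Z^1.
  monomial -1·x^0·y^2 ↦ -1·X^0·Y^2·Z^0.
  monomial -1·x^0·y^0 ↦ -1·X^0·Y^0·Z^2.
Collecting: F(X, Y, Z) = X**2 + 2*X*Y - X*Z - Y**2 - Z**2.


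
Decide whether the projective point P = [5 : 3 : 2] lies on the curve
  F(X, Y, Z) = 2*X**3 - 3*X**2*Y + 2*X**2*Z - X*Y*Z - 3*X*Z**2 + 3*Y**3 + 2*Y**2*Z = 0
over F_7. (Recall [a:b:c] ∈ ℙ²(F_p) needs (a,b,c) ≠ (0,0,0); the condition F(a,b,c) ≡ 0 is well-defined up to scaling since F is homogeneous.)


F(5,3,2) ≡ 5 (mod 7); P is NOT on the curve.

Evaluate F(5, 3, 2) term-by-term (mod 7).
  2*X**3 ↦ 2·125·1·1 = 250
  -3*X**2*Y ↦ -3·25·3·1 = -225
  2*X**2*Z ↦ 2·25·1·2 = 100
  -X*Y*Z ↦ -1·5·3·2 = -30
  -3*X*Z**2 ↦ -3·5·1·4 = -60
  3*Y**3 ↦ 3·1·27·1 = 81
  2*Y**2*Z ↦ 2·1·9·2 = 36
Sum: F(5, 3, 2) = (250) + (-225) + (100) + (-30) + (-60) + (81) + (36) = 152.
Reducing mod 7: 152 ≡ 5 (mod 7).
Since F(a, b, c) ≡ 5 ≠ 0 (mod 7), P does NOT lie on the curve.


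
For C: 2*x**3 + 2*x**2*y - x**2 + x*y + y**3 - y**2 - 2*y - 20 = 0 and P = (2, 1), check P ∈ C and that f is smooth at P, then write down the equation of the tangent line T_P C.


Tangent line at P: 29*x + 9*y - 67 = 0.

Step 1: f(2, 1) = 0, so P lies on C.
Step 2: partial derivatives
  f_x(x, y) = 6*x**2 + 4*x*y - 2*x + y, f_y(x, y) = 2*x**2 + x + 3*y**2 - 2*y - 2.
  f_x(P) = 29, f_y(P) = 9 (gradient nonzero, so P is smooth).
Step 3: tangent line at P: 29·(x − 2) + 9·(y − 1) = 0.
Expanding: 29*x + 9*y - 67 = 0.


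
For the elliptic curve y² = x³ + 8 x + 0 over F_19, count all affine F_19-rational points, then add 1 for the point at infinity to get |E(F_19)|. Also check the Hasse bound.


Affine points = {(0, 0), (1, 3), (1, 16), (2, 9), (2, 10), (4, 1), (4, 18), (6, 6), (6, 13), (7, 0), (8, 5), (8, 14), (10, 4), (10, 15), (12, 0), (14, 5), (14, 14), (16, 5), (16, 14)}; affine count = 19; |E(F_19)| = 20.

Discriminant check: Δ ∝ 4a³ + 27b² = 4·8³ + 27·0² = 4·512 + 27·0 ≡ 15 (mod 19). Nonzero ⇒ E is nonsingular.
For each x ∈ F_19, compute rhs = x³ + 8·x + 0 mod 19, then count y ∈ F_19 with y² ≡ rhs.
  x = 0: rhs = 0, matching y values: 0 (1 points).
  x = 1: rhs = 9, matching y values: 3, 16 (2 points).
  x = 2: rhs = 5, matching y values: 9, 10 (2 points).
  x = 3: rhs = 13, matching y values: none (0 points).
  x = 4: rhs = 1, matching y values: 1, 18 (2 points).
  x = 5: rhs = 13, matching y values: none (0 points).
  x = 6: rhs = 17, matching y values: 6, 13 (2 points).
  x = 7: rhs = 0, matching y values: 0 (1 points).
  x = 8: rhs = 6, matching y values: 5, 14 (2 points).
  x = 9: rhs = 3, matching y values: none (0 points).
  x = 10: rhs = 16, matching y values: 4, 15 (2 points).
  x = 11: rhs = 13, matching y values: none (0 points).
  x = 12: rhs = 0, matching y values: 0 (1 points).
  x = 13: rhs = 2, matching y values: none (0 points).
  x = 14: rhs = 6, matching y values: 5, 14 (2 points).
  x = 15: rhs = 18, matching y values: none (0 points).
  x = 16: rhs = 6, matching y values: 5, 14 (2 points).
  x = 17: rhs = 14, matching y values: none (0 points).
  x = 18: rhs = 10, matching y values: none (0 points).
Total affine count: 19.
Full point count |E(F_19)| = 19 + 1 = 20.
Hasse bound: |20 − (19+1)| = |0| = 0 ≤ 2√19 ≈ 8.7178 ✓.


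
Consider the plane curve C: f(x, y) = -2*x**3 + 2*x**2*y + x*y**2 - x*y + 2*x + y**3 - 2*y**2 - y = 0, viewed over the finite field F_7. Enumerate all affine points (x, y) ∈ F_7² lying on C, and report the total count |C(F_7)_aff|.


Affine F_7-points: {(0, 0), (0, 4), (0, 5), (1, 0), (1, 1), (4, 4), (6, 0), (6, 1), (6, 2)}; count = 9.

For each of the 49 pairs (x, y) ∈ F_7², evaluate f(x, y) mod 7. Record the zeros.
  x = 0: [0↦0, 1↦5, 2↦5, 3↦6, 4↦0, 5↦0, 6↦5]  zeros at y ∈ {0, 4, 5}
  x = 1: [0↦0, 1↦0, 2↦4, 3↦4, 4↦6, 5↦2, 6↦5]  zeros at y ∈ {0, 1}
  x = 2: [0↦2, 1↦1, 2↦6, 3↦2, 4↦2, 5↦5, 6↦3]  zeros at y ∈ ∅
  x = 3: [0↦1, 1↦3, 2↦6, 3↦2, 4↦4, 5↦4, 6↦1]  zeros at y ∈ ∅
  x = 4: [0↦6, 1↦1, 2↦6, 3↦6, 4↦0, 5↦1, 6↦1]  zeros at y ∈ {4}
  x = 5: [0↦5, 1↦4, 2↦1, 3↦2, 4↦6, 5↦5, 6↦5]  zeros at y ∈ ∅
  x = 6: [0↦0, 1↦0, 2↦0, 3↦6, 4↦3, 5↦4, 6↦1]  zeros at y ∈ {0, 1, 2}
Collecting zeros: affine points = {(0, 0), (0, 4), (0, 5), (1, 0), (1, 1), (4, 4), (6, 0), (6, 1), (6, 2)}.
Total count |C(F_7)_aff| = 9.


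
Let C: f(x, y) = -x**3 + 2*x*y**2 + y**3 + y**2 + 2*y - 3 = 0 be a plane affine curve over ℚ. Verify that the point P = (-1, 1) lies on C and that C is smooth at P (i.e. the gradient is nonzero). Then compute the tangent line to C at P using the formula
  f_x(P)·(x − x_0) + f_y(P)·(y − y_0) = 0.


Tangent line at P: -x + 3*y - 4 = 0.

Step 1: f(-1, 1) = 0, so P lies on C.
Step 2: partial derivatives
  f_x(x, y) = -3*x**2 + 2*y**2, f_y(x, y) = 4*x*y + 3*y**2 + 2*y + 2.
  f_x(P) = -1, f_y(P) = 3 (gradient nonzero, so P is smooth).
Step 3: tangent line at P: -1·(x − -1) + 3·(y − 1) = 0.
Expanding: -x + 3*y - 4 = 0.


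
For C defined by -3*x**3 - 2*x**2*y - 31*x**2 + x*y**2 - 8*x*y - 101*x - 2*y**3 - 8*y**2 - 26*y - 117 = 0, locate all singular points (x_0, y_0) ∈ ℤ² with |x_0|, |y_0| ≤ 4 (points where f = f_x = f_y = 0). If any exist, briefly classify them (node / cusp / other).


Singular points: {(-3, -2)}; classification: cusp.

Compute partial derivatives:
  f_x = -9*x**2 - 4*x*y - 62*x + y**2 - 8*y - 101.
  f_y = -2*x**2 + 2*x*y - 8*x - 6*y**2 - 16*y - 26.
Scan x_0 ∈ {−4, ..., 4}. For each x_0, f_y(x_0, y) is a polynomial in y; find its integer roots y ∈ {−4, ..., 4}, then test f_x and f at those candidates.
  x = -4: f_y(-4, y) = -6*y**2 - 24*y - 26; no integer root y with |y| ≤ 4.
  x = -3: f_y(-3, y) = -6*y**2 - 22*y - 20; vanishes at y ∈ {-2}. (-3, -2): f_x = 0, f = 0 — SINGULAR.
  x = -2: f_y(-2, y) = -6*y**2 - 20*y - 18; no integer root y with |y| ≤ 4.
  x = -1: f_y(-1, y) = -6*y**2 - 18*y - 20; no integer root y with |y| ≤ 4.
  x = 0: f_y(0, y) = -6*y**2 - 16*y - 26; no integer root y with |y| ≤ 4.
  x = 1: f_y(1, y) = -6*y**2 - 14*y - 36; no integer root y with |y| ≤ 4.
  x = 2: f_y(2, y) = -6*y**2 - 12*y - 50; no integer root y with |y| ≤ 4.
  x = 3: f_y(3, y) = -6*y**2 - 10*y - 68; no integer root y with |y| ≤ 4.
  x = 4: f_y(4, y) = -6*y**2 - 8*y - 90; no integer root y with |y| ≤ 4.
Only singular point on the grid: (-3, -2).
Classify: substitute x = -3 + u, y = -2 + v and expand: f = -3*u**3 - 2*u**2*v + u*v**2 - 2*v**3 + v**2.
No constant or linear terms (consistent with a singular point). Quadratic part: v**2. Cubic part: -3*u**3 - 2*u**2*v + u*v**2 - 2*v**3.
The quadratic part v**2 is a perfect square, so there is a single (double) tangent line v = 0, i.e. y = -2. Restricting the cubic part to that line (v = 0) leaves -3*u**3 ≠ 0, so f is not divisible by v and the branch is v² ≈ 3*u**3 to lowest order — this is a cusp.
Classification: cusp.


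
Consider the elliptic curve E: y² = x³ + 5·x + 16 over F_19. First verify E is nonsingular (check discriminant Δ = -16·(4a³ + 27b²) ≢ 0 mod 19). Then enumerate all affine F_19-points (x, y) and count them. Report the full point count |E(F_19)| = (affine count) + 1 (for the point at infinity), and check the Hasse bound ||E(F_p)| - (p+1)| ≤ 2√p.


Affine points = {(0, 4), (0, 15), (3, 1), (3, 18), (4, 9), (4, 10), (8, 6), (8, 13), (9, 7), (9, 12), (13, 6), (13, 13), (17, 6), (17, 13)}; affine count = 14; |E(F_19)| = 15.

Discriminant check: Δ ∝ 4a³ + 27b² = 4·5³ + 27·16² = 4·125 + 27·256 ≡ 2 (mod 19). Nonzero ⇒ E is nonsingular.
For each x ∈ F_19, compute rhs = x³ + 5·x + 16 mod 19, then count y ∈ F_19 with y² ≡ rhs.
  x = 0: rhs = 16, matching y values: 4, 15 (2 points).
  x = 1: rhs = 3, matching y values: none (0 points).
  x = 2: rhs = 15, matching y values: none (0 points).
  x = 3: rhs = 1, matching y values: 1, 18 (2 points).
  x = 4: rhs = 5, matching y values: 9, 10 (2 points).
  x = 5: rhs = 14, matching y values: none (0 points).
  x = 6: rhs = 15, matching y values: none (0 points).
  x = 7: rhs = 14, matching y values: none (0 points).
  x = 8: rhs = 17, matching y values: 6, 13 (2 points).
  x = 9: rhs = 11, matching y values: 7, 12 (2 points).
  x = 10: rhs = 2, matching y values: none (0 points).
  x = 11: rhs = 15, matching y values: none (0 points).
  x = 12: rhs = 18, matching y values: none (0 points).
  x = 13: rhs = 17, matching y values: 6, 13 (2 points).
  x = 14: rhs = 18, matching y values: none (0 points).
  x = 15: rhs = 8, matching y values: none (0 points).
  x = 16: rhs = 12, matching y values: none (0 points).
  x = 17: rhs = 17, matching y values: 6, 13 (2 points).
  x = 18: rhs = 10, matching y values: none (0 points).
Total affine count: 14.
Full point count |E(F_19)| = 14 + 1 = 15.
Hasse bound: |15 − (19+1)| = |-5| = 5 ≤ 2√19 ≈ 8.7178 ✓.


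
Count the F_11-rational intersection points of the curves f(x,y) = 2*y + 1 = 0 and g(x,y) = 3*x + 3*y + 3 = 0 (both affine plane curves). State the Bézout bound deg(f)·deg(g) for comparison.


Common zeros: {(5, 5)}; count = 1; Bézout bound = 1.

deg(f) = 1, deg(g) = 1, so Bézout bound = 1.
Scan x ∈ F_11. For each x, list the y ∈ F_11 with f(x, y) ≡ 0 and those with g(x, y) ≡ 0 (mod 11); the common zeros in that column are the intersection.
  x = 0: f ≡ 0 at y ∈ {5}; g ≡ 0 at y ∈ {10}; common: ∅.
  x = 1: f ≡ 0 at y ∈ {5}; g ≡ 0 at y ∈ {9}; common: ∅.
  x = 2: f ≡ 0 at y ∈ {5}; g ≡ 0 at y ∈ {8}; common: ∅.
  x = 3: f ≡ 0 at y ∈ {5}; g ≡ 0 at y ∈ {7}; common: ∅.
  x = 4: f ≡ 0 at y ∈ {5}; g ≡ 0 at y ∈ {6}; common: ∅.
  x = 5: f ≡ 0 at y ∈ {5}; g ≡ 0 at y ∈ {5}; common: {5}.
  x = 6: f ≡ 0 at y ∈ {5}; g ≡ 0 at y ∈ {4}; common: ∅.
  x = 7: f ≡ 0 at y ∈ {5}; g ≡ 0 at y ∈ {3}; common: ∅.
  x = 8: f ≡ 0 at y ∈ {5}; g ≡ 0 at y ∈ {2}; common: ∅.
  x = 9: f ≡ 0 at y ∈ {5}; g ≡ 0 at y ∈ {1}; common: ∅.
  x = 10: f ≡ 0 at y ∈ {5}; g ≡ 0 at y ∈ {0}; common: ∅.
Collecting: common zeros = {(5, 5)}, so the count is 1.
Comparison with the Bézout bound: 1 ≤ 1 = deg(f)·deg(g), as expected for curves with no common component (the bound is attained).


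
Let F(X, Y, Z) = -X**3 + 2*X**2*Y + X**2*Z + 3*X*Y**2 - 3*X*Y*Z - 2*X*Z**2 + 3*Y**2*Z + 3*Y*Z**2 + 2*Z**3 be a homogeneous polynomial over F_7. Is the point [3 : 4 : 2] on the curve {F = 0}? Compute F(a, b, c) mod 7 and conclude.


F(3,4,2) ≡ 5 (mod 7); P is NOT on the curve.

Evaluate F(3, 4, 2) term-by-term (mod 7).
  -X**3 ↦ -1·27·1·1 = -27
  2*X**2*Y ↦ 2·9·4·1 = 72
  X**2*Z ↦ 1·9·1·2 = 18
  3*X*Y**2 ↦ 3·3·16·1 = 144
  -3*X*Y*Z ↦ -3·3·4·2 = -72
  -2*X*Z**2 ↦ -2·3·1·4 = -24
  3*Y**2*Z ↦ 3·1·16·2 = 96
  3*Y*Z**2 ↦ 3·1·4·4 = 48
  2*Z**3 ↦ 2·1·1·8 = 16
Sum: F(3, 4, 2) = (-27) + (72) + (18) + (144) + (-72) + (-24) + (96) + (48) + (16) = 271.
Reducing mod 7: 271 ≡ 5 (mod 7).
Since F(a, b, c) ≡ 5 ≠ 0 (mod 7), P does NOT lie on the curve.


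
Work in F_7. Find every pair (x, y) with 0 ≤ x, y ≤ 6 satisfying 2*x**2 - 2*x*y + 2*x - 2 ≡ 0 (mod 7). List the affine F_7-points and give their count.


Affine F_7-points: {(1, 1), (2, 6), (3, 6), (4, 3), (5, 3), (6, 1)}; count = 6.

For each of the 49 pairs (x, y) ∈ F_7², evaluate f(x, y) mod 7. Record the zeros.
  x = 0: [0↦5, 1↦5, 2↦5, 3↦5, 4↦5, 5↦5, 6↦5]  zeros at y ∈ ∅
  x = 1: [0↦2, 1↦0, 2↦5, 3↦3, 4↦1, 5↦6, 6↦4]  zeros at y ∈ {1}
  x = 2: [0↦3, 1↦6, 2↦2, 3↦5, 4↦1, 5↦4, 6↦0]  zeros at y ∈ {6}
  x = 3: [0↦1, 1↦2, 2↦3, 3↦4, 4↦5, 5↦6, 6↦0]  zeros at y ∈ {6}
  x = 4: [0↦3, 1↦2, 2↦1, 3↦0, 4↦6, 5↦5, 6↦4]  zeros at y ∈ {3}
  x = 5: [0↦2, 1↦6, 2↦3, 3↦0, 4↦4, 5↦1, 6↦5]  zeros at y ∈ {3}
  x = 6: [0↦5, 1↦0, 2↦2, 3↦4, 4↦6, 5↦1, 6↦3]  zeros at y ∈ {1}
Collecting zeros: affine points = {(1, 1), (2, 6), (3, 6), (4, 3), (5, 3), (6, 1)}.
Total count |C(F_7)_aff| = 6.


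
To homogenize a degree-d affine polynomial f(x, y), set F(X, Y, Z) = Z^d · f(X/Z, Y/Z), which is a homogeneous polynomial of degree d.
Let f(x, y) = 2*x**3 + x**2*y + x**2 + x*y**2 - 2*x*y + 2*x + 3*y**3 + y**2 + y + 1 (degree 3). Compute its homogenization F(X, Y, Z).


F(X, Y, Z) = 2*X**3 + X**2*Y + X**2*Z + X*Y**2 - 2*X*Y*Z + 2*X*Z**2 + 3*Y**3 + Y**2*Z + Y*Z**2 + Z**3

deg(f) = 3.
Substitute x = X/Z, y = Y/Z into f, then multiply by Z^3.
  monomial 2·x^3·y^0 ↦ 2·X^3·Y^0·Z^0.
  monomial 1·x^2·y^1 ↦ 1·X^2·Y^1·Z^0.
  monomial 1·x^2·y^0 ↦ 1·X^2·Y^0·Z^1.
  monomial 1·x^1·y^2 ↦ 1·X^1·Y^2·Z^0.
  monomial -2·x^1·y^1 ↦ -2·X^1·Y^1·Z^1.
  monomial 2·x^1·y^0 ↦ 2·X^1·Y^0·Z^2.
  monomial 3·x^0·y^3 ↦ 3·X^0·Y^3·Z^0.
  monomial 1·x^0·y^2 ↦ 1·X^0·Y^2·Z^1.
  monomial 1·x^0·y^1 ↦ 1·X^0·Y^1·Z^2.
  monomial 1·x^0·y^0 ↦ 1·X^0·Y^0·Z^3.
Collecting: F(X, Y, Z) = 2*X**3 + X**2*Y + X**2*Z + X*Y**2 - 2*X*Y*Z + 2*X*Z**2 + 3*Y**3 + Y**2*Z + Y*Z**2 + Z**3.


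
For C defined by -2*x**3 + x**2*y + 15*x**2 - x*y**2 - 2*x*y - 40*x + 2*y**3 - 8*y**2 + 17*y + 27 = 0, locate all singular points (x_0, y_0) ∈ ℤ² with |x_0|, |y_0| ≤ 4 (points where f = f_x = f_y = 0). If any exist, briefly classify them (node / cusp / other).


Singular points: {(3, 2)}; classification: node.

Compute partial derivatives:
  f_x = -6*x**2 + 2*x*y + 30*x - y**2 - 2*y - 40.
  f_y = x**2 - 2*x*y - 2*x + 6*y**2 - 16*y + 17.
Scan x_0 ∈ {−4, ..., 4}. For each x_0, f_y(x_0, y) is a polynomial in y; find its integer roots y ∈ {−4, ..., 4}, then test f_x and f at those candidates.
  x = -4: f_y(-4, y) = 6*y**2 - 8*y + 41; no integer root y with |y| ≤ 4.
  x = -3: f_y(-3, y) = 6*y**2 - 10*y + 32; no integer root y with |y| ≤ 4.
  x = -2: f_y(-2, y) = 6*y**2 - 12*y + 25; no integer root y with |y| ≤ 4.
  x = -1: f_y(-1, y) = 6*y**2 - 14*y + 20; no integer root y with |y| ≤ 4.
  x = 0: f_y(0, y) = 6*y**2 - 16*y + 17; no integer root y with |y| ≤ 4.
  x = 1: f_y(1, y) = 6*y**2 - 18*y + 16; no integer root y with |y| ≤ 4.
  x = 2: f_y(2, y) = 6*y**2 - 20*y + 17; no integer root y with |y| ≤ 4.
  x = 3: f_y(3, y) = 6*y**2 - 22*y + 20; vanishes at y ∈ {2}. (3, 2): f_x = 0, f = 0 — SINGULAR.
  x = 4: f_y(4, y) = 6*y**2 - 24*y + 25; no integer root y with |y| ≤ 4.
Only singular point on the grid: (3, 2).
Classify: substitute x = 3 + u, y = 2 + v and expand: f = -2*u**3 + u**2*v - u**2 - u*v**2 + 2*v**3 + v**2.
No constant or linear terms (consistent with a singular point). Quadratic part: -u**2 + v**2. Cubic part: -2*u**3 + u**2*v - u*v**2 + 2*v**3.
The quadratic part v**2 - u**2 = (v − u)(v + u) splits into two distinct linear factors, so there are two distinct tangent lines y − 2 = ±(x − 3) — this is a node (ordinary double point).
Classification: node.


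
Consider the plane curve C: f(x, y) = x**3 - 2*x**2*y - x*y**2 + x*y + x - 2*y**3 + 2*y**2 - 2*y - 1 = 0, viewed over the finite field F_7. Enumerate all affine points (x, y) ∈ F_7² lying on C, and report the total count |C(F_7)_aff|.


Affine F_7-points: {(0, 4), (1, 6), (5, 1), (5, 2), (5, 6), (6, 1), (6, 5), (6, 6)}; count = 8.

For each of the 49 pairs (x, y) ∈ F_7², evaluate f(x, y) mod 7. Record the zeros.
  x = 0: [0↦6, 1↦4, 2↦1, 3↦6, 4↦0, 5↦6, 6↦5]  zeros at y ∈ {4}
  x = 1: [0↦1, 1↦4, 2↦4, 3↦3, 4↦3, 5↦6, 6↦0]  zeros at y ∈ {6}
  x = 2: [0↦2, 1↦6, 2↦5, 3↦1, 4↦3, 5↦6, 6↦5]  zeros at y ∈ ∅
  x = 3: [0↦1, 1↦2, 2↦3, 3↦6, 4↦6, 5↦5, 6↦5]  zeros at y ∈ ∅
  x = 4: [0↦4, 1↦5, 2↦4, 3↦3, 4↦4, 5↦2, 6↦6]  zeros at y ∈ ∅
  x = 5: [0↦3, 1↦0, 2↦0, 3↦5, 4↦3, 5↦3, 6↦0]  zeros at y ∈ {1, 2, 6}
  x = 6: [0↦4, 1↦0, 2↦4, 3↦4, 4↦2, 5↦0, 6↦0]  zeros at y ∈ {1, 5, 6}
Collecting zeros: affine points = {(0, 4), (1, 6), (5, 1), (5, 2), (5, 6), (6, 1), (6, 5), (6, 6)}.
Total count |C(F_7)_aff| = 8.


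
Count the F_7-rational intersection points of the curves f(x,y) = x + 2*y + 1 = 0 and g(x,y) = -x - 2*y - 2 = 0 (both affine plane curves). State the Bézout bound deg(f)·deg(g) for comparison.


Common zeros: ∅; count = 0; Bézout bound = 1.

deg(f) = 1, deg(g) = 1, so Bézout bound = 1.
Scan x ∈ F_7. For each x, list the y ∈ F_7 with f(x, y) ≡ 0 and those with g(x, y) ≡ 0 (mod 7); the common zeros in that column are the intersection.
  x = 0: f ≡ 0 at y ∈ {3}; g ≡ 0 at y ∈ {6}; common: ∅.
  x = 1: f ≡ 0 at y ∈ {6}; g ≡ 0 at y ∈ {2}; common: ∅.
  x = 2: f ≡ 0 at y ∈ {2}; g ≡ 0 at y ∈ {5}; common: ∅.
  x = 3: f ≡ 0 at y ∈ {5}; g ≡ 0 at y ∈ {1}; common: ∅.
  x = 4: f ≡ 0 at y ∈ {1}; g ≡ 0 at y ∈ {4}; common: ∅.
  x = 5: f ≡ 0 at y ∈ {4}; g ≡ 0 at y ∈ {0}; common: ∅.
  x = 6: f ≡ 0 at y ∈ {0}; g ≡ 0 at y ∈ {3}; common: ∅.
Collecting: common zeros = ∅, so the count is 0.
Comparison with the Bézout bound: 0 ≤ 1 = deg(f)·deg(g), as expected for curves with no common component (the affine F_7-count falls short of the bound because intersections may lie at infinity, over extension fields, or carry multiplicity).


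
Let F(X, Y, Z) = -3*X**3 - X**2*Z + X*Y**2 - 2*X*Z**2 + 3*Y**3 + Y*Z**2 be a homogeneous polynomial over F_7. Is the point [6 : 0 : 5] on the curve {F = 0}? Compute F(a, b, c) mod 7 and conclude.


F(6,0,5) ≡ 6 (mod 7); P is NOT on the curve.

Evaluate F(6, 0, 5) term-by-term (mod 7).
  -3*X**3 ↦ -3·216·1·1 = -648
  -X**2*Z ↦ -1·36·1·5 = -180
  X*Y**2 ↦ 1·6·0·1 = 0
  -2*X*Z**2 ↦ -2·6·1·25 = -300
  3*Y**3 ↦ 3·1·0·1 = 0
  Y*Z**2 ↦ 1·1·0·25 = 0
Sum: F(6, 0, 5) = (-648) + (-180) + (0) + (-300) + (0) + (0) = -1128.
Reducing mod 7: -1128 ≡ 6 (mod 7).
Since F(a, b, c) ≡ 6 ≠ 0 (mod 7), P does NOT lie on the curve.


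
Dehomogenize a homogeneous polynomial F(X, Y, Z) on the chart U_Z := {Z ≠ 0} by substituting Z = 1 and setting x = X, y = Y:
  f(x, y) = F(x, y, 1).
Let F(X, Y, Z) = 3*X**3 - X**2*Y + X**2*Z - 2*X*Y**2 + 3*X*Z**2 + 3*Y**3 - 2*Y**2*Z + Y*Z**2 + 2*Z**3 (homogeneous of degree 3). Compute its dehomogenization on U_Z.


f(x, y) = 3*x**3 - x**2*y + x**2 - 2*x*y**2 + 3*x + 3*y**3 - 2*y**2 + y + 2

On U_Z we set Z = 1. Each monomial c·X^i·Y^j·Z^k in F becomes c·x^i·y^j·1^k = c·x^i·y^j.
Substituting Z = 1: F(X, Y, 1) = 3*x**3 - x**2*y + x**2 - 2*x*y**2 + 3*x + 3*y**3 - 2*y**2 + y + 2.
Note: deg(f) ≤ deg(F) = 3; strict inequality happens when F is divisible by Z (lost terms).
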